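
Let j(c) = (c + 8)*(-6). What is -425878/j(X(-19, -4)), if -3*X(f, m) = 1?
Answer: 212939/23 ≈ 9258.2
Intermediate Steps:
X(f, m) = -⅓ (X(f, m) = -⅓*1 = -⅓)
j(c) = -48 - 6*c (j(c) = (8 + c)*(-6) = -48 - 6*c)
-425878/j(X(-19, -4)) = -425878/(-48 - 6*(-⅓)) = -425878/(-48 + 2) = -425878/(-46) = -425878*(-1/46) = 212939/23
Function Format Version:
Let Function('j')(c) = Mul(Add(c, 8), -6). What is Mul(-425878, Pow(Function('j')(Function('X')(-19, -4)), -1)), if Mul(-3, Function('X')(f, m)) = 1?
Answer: Rational(212939, 23) ≈ 9258.2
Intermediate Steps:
Function('X')(f, m) = Rational(-1, 3) (Function('X')(f, m) = Mul(Rational(-1, 3), 1) = Rational(-1, 3))
Function('j')(c) = Add(-48, Mul(-6, c)) (Function('j')(c) = Mul(Add(8, c), -6) = Add(-48, Mul(-6, c)))
Mul(-425878, Pow(Function('j')(Function('X')(-19, -4)), -1)) = Mul(-425878, Pow(Add(-48, Mul(-6, Rational(-1, 3))), -1)) = Mul(-425878, Pow(Add(-48, 2), -1)) = Mul(-425878, Pow(-46, -1)) = Mul(-425878, Rational(-1, 46)) = Rational(212939, 23)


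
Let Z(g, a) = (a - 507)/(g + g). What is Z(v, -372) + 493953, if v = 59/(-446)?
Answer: 29339244/59 ≈ 4.9728e+5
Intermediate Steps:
v = -59/446 (v = 59*(-1/446) = -59/446 ≈ -0.13229)
Z(g, a) = (-507 + a)/(2*g) (Z(g, a) = (-507 + a)/((2*g)) = (-507 + a)*(1/(2*g)) = (-507 + a)/(2*g))
Z(v, -372) + 493953 = (-507 - 372)/(2*(-59/446)) + 493953 = (½)*(-446/59)*(-879) + 493953 = 196017/59 + 493953 = 29339244/59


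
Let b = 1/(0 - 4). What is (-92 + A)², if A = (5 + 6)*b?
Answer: 143641/16 ≈ 8977.6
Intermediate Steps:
b = -¼ (b = 1/(-4) = -¼ ≈ -0.25000)
A = -11/4 (A = (5 + 6)*(-¼) = 11*(-¼) = -11/4 ≈ -2.7500)
(-92 + A)² = (-92 - 11/4)² = (-379/4)² = 143641/16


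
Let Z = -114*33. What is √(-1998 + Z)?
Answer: 24*I*√10 ≈ 75.895*I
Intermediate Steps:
Z = -3762
√(-1998 + Z) = √(-1998 - 3762) = √(-5760) = 24*I*√10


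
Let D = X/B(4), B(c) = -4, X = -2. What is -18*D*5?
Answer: -45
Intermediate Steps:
D = ½ (D = -2/(-4) = -2*(-¼) = ½ ≈ 0.50000)
-18*D*5 = -18*½*5 = -9*5 = -45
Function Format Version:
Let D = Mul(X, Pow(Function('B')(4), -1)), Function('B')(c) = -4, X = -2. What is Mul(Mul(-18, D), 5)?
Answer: -45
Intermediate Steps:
D = Rational(1, 2) (D = Mul(-2, Pow(-4, -1)) = Mul(-2, Rational(-1, 4)) = Rational(1, 2) ≈ 0.50000)
Mul(Mul(-18, D), 5) = Mul(Mul(-18, Rational(1, 2)), 5) = Mul(-9, 5) = -45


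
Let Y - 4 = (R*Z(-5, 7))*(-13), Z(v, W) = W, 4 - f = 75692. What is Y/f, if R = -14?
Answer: -639/37844 ≈ -0.016885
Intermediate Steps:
f = -75688 (f = 4 - 1*75692 = 4 - 75692 = -75688)
Y = 1278 (Y = 4 - 14*7*(-13) = 4 - 98*(-13) = 4 + 1274 = 1278)
Y/f = 1278/(-75688) = 1278*(-1/75688) = -639/37844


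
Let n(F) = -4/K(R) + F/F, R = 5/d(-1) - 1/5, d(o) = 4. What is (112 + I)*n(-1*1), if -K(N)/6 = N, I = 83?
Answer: 6695/21 ≈ 318.81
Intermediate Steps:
R = 21/20 (R = 5/4 - 1/5 = 5*(¼) - 1*⅕ = 5/4 - ⅕ = 21/20 ≈ 1.0500)
K(N) = -6*N
n(F) = 103/63 (n(F) = -4/((-6*21/20)) + F/F = -4/(-63/10) + 1 = -4*(-10/63) + 1 = 40/63 + 1 = 103/63)
(112 + I)*n(-1*1) = (112 + 83)*(103/63) = 195*(103/63) = 6695/21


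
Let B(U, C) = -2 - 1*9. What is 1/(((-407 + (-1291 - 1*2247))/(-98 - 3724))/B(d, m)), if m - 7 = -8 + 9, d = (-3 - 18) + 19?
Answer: -14014/1315 ≈ -10.657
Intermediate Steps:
d = -2 (d = -21 + 19 = -2)
m = 8 (m = 7 + (-8 + 9) = 7 + 1 = 8)
B(U, C) = -11 (B(U, C) = -2 - 9 = -11)
1/(((-407 + (-1291 - 1*2247))/(-98 - 3724))/B(d, m)) = 1/(((-407 + (-1291 - 1*2247))/(-98 - 3724))/(-11)) = 1/(((-407 + (-1291 - 2247))/(-3822))*(-1/11)) = 1/(((-407 - 3538)*(-1/3822))*(-1/11)) = 1/(-3945*(-1/3822)*(-1/11)) = 1/((1315/1274)*(-1/11)) = 1/(-1315/14014) = -14014/1315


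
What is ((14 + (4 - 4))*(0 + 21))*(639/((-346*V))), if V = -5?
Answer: 93933/865 ≈ 108.59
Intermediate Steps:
((14 + (4 - 4))*(0 + 21))*(639/((-346*V))) = ((14 + (4 - 4))*(0 + 21))*(639/((-346*(-5)))) = ((14 + 0)*21)*(639/1730) = (14*21)*(639*(1/1730)) = 294*(639/1730) = 93933/865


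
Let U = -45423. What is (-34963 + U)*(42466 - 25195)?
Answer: -1388346606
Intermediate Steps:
(-34963 + U)*(42466 - 25195) = (-34963 - 45423)*(42466 - 25195) = -80386*17271 = -1388346606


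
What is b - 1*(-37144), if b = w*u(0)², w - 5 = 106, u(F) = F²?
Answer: 37144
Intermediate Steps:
w = 111 (w = 5 + 106 = 111)
b = 0 (b = 111*(0²)² = 111*0² = 111*0 = 0)
b - 1*(-37144) = 0 - 1*(-37144) = 0 + 37144 = 37144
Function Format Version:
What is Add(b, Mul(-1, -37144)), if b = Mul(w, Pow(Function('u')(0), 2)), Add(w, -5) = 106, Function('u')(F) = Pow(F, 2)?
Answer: 37144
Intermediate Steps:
w = 111 (w = Add(5, 106) = 111)
b = 0 (b = Mul(111, Pow(Pow(0, 2), 2)) = Mul(111, Pow(0, 2)) = Mul(111, 0) = 0)
Add(b, Mul(-1, -37144)) = Add(0, Mul(-1, -37144)) = Add(0, 37144) = 37144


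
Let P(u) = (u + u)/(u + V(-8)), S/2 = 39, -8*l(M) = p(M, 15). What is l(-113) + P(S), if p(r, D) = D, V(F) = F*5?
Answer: 339/152 ≈ 2.2303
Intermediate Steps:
V(F) = 5*F
l(M) = -15/8 (l(M) = -⅛*15 = -15/8)
S = 78 (S = 2*39 = 78)
P(u) = 2*u/(-40 + u) (P(u) = (u + u)/(u + 5*(-8)) = (2*u)/(u - 40) = (2*u)/(-40 + u) = 2*u/(-40 + u))
l(-113) + P(S) = -15/8 + 2*78/(-40 + 78) = -15/8 + 2*78/38 = -15/8 + 2*78*(1/38) = -15/8 + 78/19 = 339/152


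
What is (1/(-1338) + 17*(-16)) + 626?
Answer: 473651/1338 ≈ 354.00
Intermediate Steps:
(1/(-1338) + 17*(-16)) + 626 = (-1/1338 - 272) + 626 = -363937/1338 + 626 = 473651/1338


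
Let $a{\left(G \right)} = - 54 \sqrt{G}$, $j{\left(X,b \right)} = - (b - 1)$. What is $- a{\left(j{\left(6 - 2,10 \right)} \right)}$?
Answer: $162 i \approx 162.0 i$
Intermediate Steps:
$j{\left(X,b \right)} = 1 - b$ ($j{\left(X,b \right)} = - (-1 + b) = 1 - b$)
$- a{\left(j{\left(6 - 2,10 \right)} \right)} = - \left(-54\right) \sqrt{1 - 10} = - \left(-54\right) \sqrt{-9} = - \left(-54\right) 3 i = - \left(-162\right) i = 162 i$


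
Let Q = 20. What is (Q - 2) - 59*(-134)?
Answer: 7924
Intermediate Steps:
(Q - 2) - 59*(-134) = (20 - 2) - 59*(-134) = 18 + 7906 = 7924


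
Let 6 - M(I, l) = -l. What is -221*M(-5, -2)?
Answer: -884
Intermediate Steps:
M(I, l) = 6 + l (M(I, l) = 6 - (-1)*l = 6 + l)
-221*M(-5, -2) = -221*(6 - 2) = -221*4 = -884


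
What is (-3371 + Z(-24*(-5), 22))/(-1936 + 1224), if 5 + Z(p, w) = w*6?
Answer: 811/178 ≈ 4.5562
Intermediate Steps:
Z(p, w) = -5 + 6*w (Z(p, w) = -5 + w*6 = -5 + 6*w)
(-3371 + Z(-24*(-5), 22))/(-1936 + 1224) = (-3371 + (-5 + 6*22))/(-1936 + 1224) = (-3371 + (-5 + 132))/(-712) = (-3371 + 127)*(-1/712) = -3244*(-1/712) = 811/178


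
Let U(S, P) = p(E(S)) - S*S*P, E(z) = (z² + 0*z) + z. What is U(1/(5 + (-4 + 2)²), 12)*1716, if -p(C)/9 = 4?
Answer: -558272/9 ≈ -62030.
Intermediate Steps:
E(z) = z + z² (E(z) = (z² + 0) + z = z² + z = z + z²)
p(C) = -36 (p(C) = -9*4 = -36)
U(S, P) = -36 - P*S² (U(S, P) = -36 - S*S*P = -36 - S²*P = -36 - P*S²)
U(1/(5 + (-4 + 2)²), 12)*1716 = (-36 - 1*12*(1/(5 + (-4 + 2)²))²)*1716 = (-36 - 1*12*(1/(5 + (-2)²))²)*1716 = (-36 - 1*12*(1/(5 + 4))²)*1716 = (-36 - 1*12*(1/9)²)*1716 = (-36 - 1*12*(⅑)²)*1716 = (-36 - 1*12*1/81)*1716 = (-36 - 4/27)*1716 = -976/27*1716 = -558272/9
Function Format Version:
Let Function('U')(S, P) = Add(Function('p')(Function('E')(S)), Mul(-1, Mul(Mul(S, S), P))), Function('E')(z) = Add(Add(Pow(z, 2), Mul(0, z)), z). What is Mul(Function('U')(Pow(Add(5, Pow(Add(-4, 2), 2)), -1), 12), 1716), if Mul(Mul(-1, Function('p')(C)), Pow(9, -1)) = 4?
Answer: Rational(-558272, 9) ≈ -62030.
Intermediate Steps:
Function('E')(z) = Add(z, Pow(z, 2)) (Function('E')(z) = Add(Add(Pow(z, 2), 0), z) = Add(Pow(z, 2), z) = Add(z, Pow(z, 2)))
Function('p')(C) = -36 (Function('p')(C) = Mul(-9, 4) = -36)
Function('U')(S, P) = Add(-36, Mul(-1, P, Pow(S, 2))) (Function('U')(S, P) = Add(-36, Mul(-1, Mul(Mul(S, S), P))) = Add(-36, Mul(-1, Mul(Pow(S, 2), P))) = Add(-36, Mul(-1, Mul(P, Pow(S, 2)))) = Add(-36, Mul(-1, P, Pow(S, 2))))
Mul(Function('U')(Pow(Add(5, Pow(Add(-4, 2), 2)), -1), 12), 1716) = Mul(Add(-36, Mul(-1, 12, Pow(Pow(Add(5, Pow(Add(-4, 2), 2)), -1), 2))), 1716) = Mul(Add(-36, Mul(-1, 12, Pow(Pow(Add(5, Pow(-2, 2)), -1), 2))), 1716) = Mul(Add(-36, Mul(-1, 12, Pow(Pow(Add(5, 4), -1), 2))), 1716) = Mul(Add(-36, Mul(-1, 12, Pow(Pow(9, -1), 2))), 1716) = Mul(Add(-36, Mul(-1, 12, Pow(Rational(1, 9), 2))), 1716) = Mul(Add(-36, Mul(-1, 12, Rational(1, 81))), 1716) = Mul(Add(-36, Rational(-4, 27)), 1716) = Mul(Rational(-976, 27), 1716) = Rational(-558272, 9)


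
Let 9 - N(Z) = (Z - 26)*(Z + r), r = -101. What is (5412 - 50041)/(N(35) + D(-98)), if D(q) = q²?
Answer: -44629/10207 ≈ -4.3724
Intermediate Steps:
N(Z) = 9 - (-101 + Z)*(-26 + Z) (N(Z) = 9 - (Z - 26)*(Z - 101) = 9 - (-26 + Z)*(-101 + Z) = 9 - (-101 + Z)*(-26 + Z))
(5412 - 50041)/(N(35) + D(-98)) = (5412 - 50041)/((-2617 - 1*35² + 127*35) + (-98)²) = -44629/((-2617 - 1*1225 + 4445) + 9604) = -44629/((-2617 - 1225 + 4445) + 9604) = -44629/(603 + 9604) = -44629/10207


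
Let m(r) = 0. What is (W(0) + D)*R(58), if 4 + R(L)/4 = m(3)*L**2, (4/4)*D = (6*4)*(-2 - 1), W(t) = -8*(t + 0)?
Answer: 1152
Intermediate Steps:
W(t) = -8*t
D = -72 (D = (6*4)*(-2 - 1) = 24*(-3) = -72)
R(L) = -16 (R(L) = -16 + 4*(0*L**2) = -16 + 4*0 = -16 + 0 = -16)
(W(0) + D)*R(58) = (-8*0 - 72)*(-16) = (0 - 72)*(-16) = -72*(-16) = 1152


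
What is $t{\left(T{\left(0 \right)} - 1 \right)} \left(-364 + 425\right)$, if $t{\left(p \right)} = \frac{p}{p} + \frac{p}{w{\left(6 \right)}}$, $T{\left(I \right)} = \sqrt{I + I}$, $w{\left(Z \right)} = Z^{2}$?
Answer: $\frac{2135}{36} \approx 59.306$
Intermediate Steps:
$T{\left(I \right)} = \sqrt{2} \sqrt{I}$ ($T{\left(I \right)} = \sqrt{2 I} = \sqrt{2} \sqrt{I}$)
$t{\left(p \right)} = 1 + \frac{p}{36}$ ($t{\left(p \right)} = \frac{p}{p} + \frac{p}{6^{2}} = 1 + \frac{p}{36}$)
$t{\left(T{\left(0 \right)} - 1 \right)} \left(-364 + 425\right) = \left(1 + \frac{\sqrt{2} \sqrt{0} - 1}{36}\right) \left(-364 + 425\right) = \left(1 + \frac{\sqrt{2} \cdot 0 - 1}{36}\right) 61 = \left(1 + \frac{0 - 1}{36}\right) 61 = \left(1 + \frac{1}{36} \left(-1\right)\right) 61 = \left(1 - \frac{1}{36}\right) 61 = \frac{35}{36} \cdot 61 = \frac{2135}{36}$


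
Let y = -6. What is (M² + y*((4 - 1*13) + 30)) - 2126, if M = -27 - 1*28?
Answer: 773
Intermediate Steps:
M = -55 (M = -27 - 28 = -55)
(M² + y*((4 - 1*13) + 30)) - 2126 = ((-55)² - 6*((4 - 1*13) + 30)) - 2126 = (3025 - 6*((4 - 13) + 30)) - 2126 = (3025 - 6*(-9 + 30)) - 2126 = (3025 - 6*21) - 2126 = (3025 - 126) - 2126 = 2899 - 2126 = 773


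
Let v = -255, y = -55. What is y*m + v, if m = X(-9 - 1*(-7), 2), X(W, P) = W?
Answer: -145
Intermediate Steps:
m = -2 (m = -9 - 1*(-7) = -9 + 7 = -2)
y*m + v = -55*(-2) - 255 = 110 - 255 = -145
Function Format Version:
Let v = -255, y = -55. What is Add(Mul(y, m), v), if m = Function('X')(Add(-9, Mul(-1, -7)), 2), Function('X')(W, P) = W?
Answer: -145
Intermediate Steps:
m = -2 (m = Add(-9, Mul(-1, -7)) = Add(-9, 7) = -2)
Add(Mul(y, m), v) = Add(Mul(-55, -2), -255) = Add(110, -255) = -145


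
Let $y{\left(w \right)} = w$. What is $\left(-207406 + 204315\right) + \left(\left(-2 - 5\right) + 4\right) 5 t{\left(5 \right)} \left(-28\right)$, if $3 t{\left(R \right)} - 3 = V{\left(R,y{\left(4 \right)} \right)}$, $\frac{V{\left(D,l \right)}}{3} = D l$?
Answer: $5729$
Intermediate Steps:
$V{\left(D,l \right)} = 3 D l$
$t{\left(R \right)} = 1 + 4 R$ ($t{\left(R \right)} = 1 + \frac{3 R 4}{3} = 1 + \frac{12 R}{3} = 1 + 4 R$)
$\left(-207406 + 204315\right) + \left(\left(-2 - 5\right) + 4\right) 5 t{\left(5 \right)} \left(-28\right) = \left(-207406 + 204315\right) + \left(\left(-2 - 5\right) + 4\right) 5 \left(1 + 4 \cdot 5\right) \left(-28\right) = -3091 + \left(-7 + 4\right) 5 \left(1 + 20\right) \left(-28\right) = -3091 + \left(-3\right) 5 \cdot 21 \left(-28\right) = -3091 + \left(-15\right) 21 \left(-28\right) = -3091 - -8820 = -3091 + 8820 = 5729$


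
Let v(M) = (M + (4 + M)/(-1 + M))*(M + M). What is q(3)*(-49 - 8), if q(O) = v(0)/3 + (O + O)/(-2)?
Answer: 171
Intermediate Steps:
v(M) = 2*M*(M + (4 + M)/(-1 + M)) (v(M) = (M + (4 + M)/(-1 + M))*(2*M) = 2*M*(M + (4 + M)/(-1 + M)))
q(O) = -O (q(O) = (2*0*(4 + 0**2)/(-1 + 0))/3 + (O + O)/(-2) = (2*0*(4 + 0)/(-1))*(1/3) + (2*O)*(-1/2) = (2*0*(-1)*4)*(1/3) - O = 0*(1/3) - O = 0 - O = -O)
q(3)*(-49 - 8) = (-1*3)*(-49 - 8) = -3*(-57) = 171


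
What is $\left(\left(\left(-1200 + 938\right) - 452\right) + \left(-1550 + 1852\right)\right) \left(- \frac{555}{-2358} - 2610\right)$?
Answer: $\frac{422562650}{393} \approx 1.0752 \cdot 10^{6}$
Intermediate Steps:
$\left(\left(\left(-1200 + 938\right) - 452\right) + \left(-1550 + 1852\right)\right) \left(- \frac{555}{-2358} - 2610\right) = \left(\left(-262 - 452\right) + 302\right) \left(\left(-555\right) \left(- \frac{1}{2358}\right) - 2610\right) = \left(-714 + 302\right) \left(\frac{185}{786} - 2610\right) = \left(-412\right) \left(- \frac{2051275}{786}\right) = \frac{422562650}{393}$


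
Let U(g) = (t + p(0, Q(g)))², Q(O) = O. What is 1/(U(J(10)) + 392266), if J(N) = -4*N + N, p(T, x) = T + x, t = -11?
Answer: 1/393947 ≈ 2.5384e-6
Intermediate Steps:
J(N) = -3*N
U(g) = (-11 + g)² (U(g) = (-11 + (0 + g))² = (-11 + g)²)
1/(U(J(10)) + 392266) = 1/((-11 - 3*10)² + 392266) = 1/((-11 - 30)² + 392266) = 1/((-41)² + 392266) = 1/(1681 + 392266) = 1/393947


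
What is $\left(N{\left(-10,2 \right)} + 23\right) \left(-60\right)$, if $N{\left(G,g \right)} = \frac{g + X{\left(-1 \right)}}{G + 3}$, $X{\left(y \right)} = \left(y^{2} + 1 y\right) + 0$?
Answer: $- \frac{9540}{7} \approx -1362.9$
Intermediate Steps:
$X{\left(y \right)} = y + y^{2}$ ($X{\left(y \right)} = \left(y^{2} + y\right) + 0 = \left(y + y^{2}\right) + 0 = y + y^{2}$)
$N{\left(G,g \right)} = \frac{g}{3 + G}$ ($N{\left(G,g \right)} = \frac{g - \left(1 - 1\right)}{G + 3} = \frac{g - 0}{3 + G} = \frac{g + 0}{3 + G} = \frac{g}{3 + G}$)
$\left(N{\left(-10,2 \right)} + 23\right) \left(-60\right) = \left(\frac{2}{3 - 10} + 23\right) \left(-60\right) = \left(\frac{2}{-7} + 23\right) \left(-60\right) = \left(2 \left(- \frac{1}{7}\right) + 23\right) \left(-60\right) = \left(- \frac{2}{7} + 23\right) \left(-60\right) = \frac{159}{7} \left(-60\right) = - \frac{9540}{7}$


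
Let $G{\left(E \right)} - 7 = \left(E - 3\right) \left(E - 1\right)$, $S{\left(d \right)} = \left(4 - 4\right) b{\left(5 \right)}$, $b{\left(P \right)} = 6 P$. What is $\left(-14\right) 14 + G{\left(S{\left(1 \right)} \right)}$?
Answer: $-186$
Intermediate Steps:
$S{\left(d \right)} = 0$ ($S{\left(d \right)} = \left(4 - 4\right) 6 \cdot 5 = 0 \cdot 30 = 0$)
$G{\left(E \right)} = 7 + \left(-1 + E\right) \left(-3 + E\right)$ ($G{\left(E \right)} = 7 + \left(E - 3\right) \left(E - 1\right) = 7 + \left(-3 + E\right) \left(-1 + E\right) = 7 + \left(-1 + E\right) \left(-3 + E\right)$)
$\left(-14\right) 14 + G{\left(S{\left(1 \right)} \right)} = \left(-14\right) 14 + \left(10 + 0^{2} - 0\right) = -196 + \left(10 + 0 + 0\right) = -196 + 10 = -186$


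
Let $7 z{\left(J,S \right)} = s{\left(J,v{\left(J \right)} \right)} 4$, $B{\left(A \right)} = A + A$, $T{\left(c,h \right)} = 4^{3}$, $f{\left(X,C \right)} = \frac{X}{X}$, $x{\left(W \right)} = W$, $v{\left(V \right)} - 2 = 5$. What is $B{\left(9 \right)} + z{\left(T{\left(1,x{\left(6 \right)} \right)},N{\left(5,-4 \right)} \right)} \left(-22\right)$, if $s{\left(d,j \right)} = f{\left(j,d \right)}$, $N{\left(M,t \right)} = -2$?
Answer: $\frac{38}{7} \approx 5.4286$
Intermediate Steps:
$v{\left(V \right)} = 7$ ($v{\left(V \right)} = 2 + 5 = 7$)
$f{\left(X,C \right)} = 1$
$s{\left(d,j \right)} = 1$
$T{\left(c,h \right)} = 64$
$B{\left(A \right)} = 2 A$
$z{\left(J,S \right)} = \frac{4}{7}$ ($z{\left(J,S \right)} = \frac{1 \cdot 4}{7} = \frac{1}{7} \cdot 4 = \frac{4}{7}$)
$B{\left(9 \right)} + z{\left(T{\left(1,x{\left(6 \right)} \right)},N{\left(5,-4 \right)} \right)} \left(-22\right) = 2 \cdot 9 + \frac{4}{7} \left(-22\right) = 18 - \frac{88}{7} = \frac{38}{7}$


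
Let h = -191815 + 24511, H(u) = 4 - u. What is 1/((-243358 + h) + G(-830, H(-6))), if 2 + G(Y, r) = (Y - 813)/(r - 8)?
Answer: -2/822971 ≈ -2.4302e-6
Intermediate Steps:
G(Y, r) = -2 + (-813 + Y)/(-8 + r) (G(Y, r) = -2 + (Y - 813)/(r - 8) = -2 + (-813 + Y)/(-8 + r))
h = -167304
1/((-243358 + h) + G(-830, H(-6))) = 1/((-243358 - 167304) + (-797 - 830 - 2*(4 - 1*(-6)))/(-8 + (4 - 1*(-6)))) = 1/(-410662 + (-797 - 830 - 2*(4 + 6))/(-8 + (4 + 6))) = 1/(-410662 + (-797 - 830 - 2*10)/(-8 + 10)) = 1/(-410662 + (-797 - 830 - 20)/2) = 1/(-410662 + (1/2)*(-1647)) = 1/(-410662 - 1647/2) = 1/(-822971/2) = -2/822971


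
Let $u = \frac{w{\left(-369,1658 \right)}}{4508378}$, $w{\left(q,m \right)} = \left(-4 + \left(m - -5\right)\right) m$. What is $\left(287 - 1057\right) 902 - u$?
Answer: $- \frac{223660829053}{322027} \approx -6.9454 \cdot 10^{5}$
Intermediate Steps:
$w{\left(q,m \right)} = m \left(1 + m\right)$ ($w{\left(q,m \right)} = \left(-4 + \left(m + 5\right)\right) m = \left(-4 + \left(5 + m\right)\right) m = \left(1 + m\right) m = m \left(1 + m\right)$)
$u = \frac{196473}{322027}$ ($u = \frac{1658 \left(1 + 1658\right)}{4508378} = 1658 \cdot 1659 \cdot \frac{1}{4508378} = 2750622 \cdot \frac{1}{4508378} = \frac{196473}{322027} \approx 0.61011$)
$\left(287 - 1057\right) 902 - u = \left(287 - 1057\right) 902 - \frac{196473}{322027} = \left(-770\right) 902 - \frac{196473}{322027} = -694540 - \frac{196473}{322027} = - \frac{223660829053}{322027}$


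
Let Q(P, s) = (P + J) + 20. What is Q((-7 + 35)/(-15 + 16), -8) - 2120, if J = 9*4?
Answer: -2036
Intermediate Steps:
J = 36
Q(P, s) = 56 + P (Q(P, s) = (P + 36) + 20 = (36 + P) + 20 = 56 + P)
Q((-7 + 35)/(-15 + 16), -8) - 2120 = (56 + (-7 + 35)/(-15 + 16)) - 2120 = (56 + 28/1) - 2120 = (56 + 28*1) - 2120 = (56 + 28) - 2120 = 84 - 2120 = -2036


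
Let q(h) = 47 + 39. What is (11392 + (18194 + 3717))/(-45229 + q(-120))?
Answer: -33303/45143 ≈ -0.73772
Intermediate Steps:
q(h) = 86
(11392 + (18194 + 3717))/(-45229 + q(-120)) = (11392 + (18194 + 3717))/(-45229 + 86) = (11392 + 21911)/(-45143) = 33303*(-1/45143) = -33303/45143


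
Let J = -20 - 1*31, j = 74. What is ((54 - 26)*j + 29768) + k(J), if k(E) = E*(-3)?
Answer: 31993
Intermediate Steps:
J = -51 (J = -20 - 31 = -51)
k(E) = -3*E
((54 - 26)*j + 29768) + k(J) = ((54 - 26)*74 + 29768) - 3*(-51) = (28*74 + 29768) + 153 = (2072 + 29768) + 153 = 31840 + 153 = 31993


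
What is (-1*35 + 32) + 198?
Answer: 195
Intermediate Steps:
(-1*35 + 32) + 198 = (-35 + 32) + 198 = -3 + 198 = 195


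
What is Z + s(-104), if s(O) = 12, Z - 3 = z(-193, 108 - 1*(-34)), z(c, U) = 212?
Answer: 227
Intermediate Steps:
Z = 215 (Z = 3 + 212 = 215)
Z + s(-104) = 215 + 12 = 227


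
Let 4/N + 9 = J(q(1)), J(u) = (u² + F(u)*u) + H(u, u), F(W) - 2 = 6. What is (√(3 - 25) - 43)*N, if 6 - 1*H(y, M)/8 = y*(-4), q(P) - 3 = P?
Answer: -⅘ + 4*I*√22/215 ≈ -0.8 + 0.087264*I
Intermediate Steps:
q(P) = 3 + P
F(W) = 8 (F(W) = 2 + 6 = 8)
H(y, M) = 48 + 32*y (H(y, M) = 48 - 8*y*(-4) = 48 - (-32)*y = 48 + 32*y)
J(u) = 48 + u² + 40*u (J(u) = (u² + 8*u) + (48 + 32*u) = 48 + u² + 40*u)
N = 4/215 (N = 4/(-9 + (48 + (3 + 1)² + 40*(3 + 1))) = 4/(-9 + (48 + 4² + 40*4)) = 4/(-9 + (48 + 16 + 160)) = 4/(-9 + 224) = 4/215 ≈ 0.018605)
(√(3 - 25) - 43)*N = (√(3 - 25) - 43)*(4/215) = (√(-22) - 43)*(4/215) = (I*√22 - 43)*(4/215) = (-43 + I*√22)*(4/215) = -⅘ + 4*I*√22/215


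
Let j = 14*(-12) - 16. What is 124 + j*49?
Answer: -8892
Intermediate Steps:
j = -184 (j = -168 - 16 = -184)
124 + j*49 = 124 - 184*49 = 124 - 9016 = -8892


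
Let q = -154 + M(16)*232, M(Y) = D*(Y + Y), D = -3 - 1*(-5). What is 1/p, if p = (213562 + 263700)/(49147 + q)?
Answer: 63841/477262 ≈ 0.13377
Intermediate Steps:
D = 2 (D = -3 + 5 = 2)
M(Y) = 4*Y (M(Y) = 2*(Y + Y) = 2*(2*Y) = 4*Y)
q = 14694 (q = -154 + (4*16)*232 = -154 + 64*232 = -154 + 14848 = 14694)
p = 477262/63841 (p = (213562 + 263700)/(49147 + 14694) = 477262/63841 ≈ 7.4758)
1/p = 1/(477262/63841) = 63841/477262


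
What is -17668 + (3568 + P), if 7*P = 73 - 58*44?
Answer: -101179/7 ≈ -14454.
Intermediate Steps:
P = -2479/7 (P = (73 - 58*44)/7 = (73 - 2552)/7 = (⅐)*(-2479) = -2479/7 ≈ -354.14)
-17668 + (3568 + P) = -17668 + (3568 - 2479/7) = -17668 + 22497/7 = -101179/7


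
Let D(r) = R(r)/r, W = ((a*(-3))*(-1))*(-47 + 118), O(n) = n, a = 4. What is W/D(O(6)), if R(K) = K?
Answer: 852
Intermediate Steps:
W = 852 (W = ((4*(-3))*(-1))*(-47 + 118) = -12*(-1)*71 = 12*71 = 852)
D(r) = 1 (D(r) = r/r = 1)
W/D(O(6)) = 852/1 = 852*1 = 852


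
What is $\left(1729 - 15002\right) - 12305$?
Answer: $-25578$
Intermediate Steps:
$\left(1729 - 15002\right) - 12305 = -13273 - 12305 = -25578$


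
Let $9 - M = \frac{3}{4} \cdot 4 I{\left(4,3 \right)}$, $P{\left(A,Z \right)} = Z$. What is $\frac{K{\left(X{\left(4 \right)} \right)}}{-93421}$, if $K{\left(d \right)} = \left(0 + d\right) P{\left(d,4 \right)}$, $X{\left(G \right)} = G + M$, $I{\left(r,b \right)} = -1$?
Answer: $- \frac{64}{93421} \approx -0.00068507$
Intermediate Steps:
$M = 12$ ($M = 9 - \frac{3}{4} \cdot 4 \left(-1\right) = 9 - 3 \left(-1\right) = 9 - -3 = 9 + 3 = 12$)
$X{\left(G \right)} = 12 + G$ ($X{\left(G \right)} = G + 12 = 12 + G$)
$K{\left(d \right)} = 4 d$ ($K{\left(d \right)} = \left(0 + d\right) 4 = d 4 = 4 d$)
$\frac{K{\left(X{\left(4 \right)} \right)}}{-93421} = \frac{4 \left(12 + 4\right)}{-93421} = 4 \cdot 16 \left(- \frac{1}{93421}\right) = 64 \left(- \frac{1}{93421}\right) = - \frac{64}{93421}$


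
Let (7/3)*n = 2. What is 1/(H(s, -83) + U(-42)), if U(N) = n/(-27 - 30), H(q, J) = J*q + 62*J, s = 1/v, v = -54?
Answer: -7182/36947641 ≈ -0.00019438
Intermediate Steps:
n = 6/7 (n = (3/7)*2 = 6/7 ≈ 0.85714)
s = -1/54 (s = 1/(-54) = -1/54 ≈ -0.018519)
H(q, J) = 62*J + J*q
U(N) = -2/133 (U(N) = 6/(7*(-27 - 30)) = (6/7)/(-57) = (6/7)*(-1/57) = -2/133)
1/(H(s, -83) + U(-42)) = 1/(-83*(62 - 1/54) - 2/133) = 1/(-83*3347/54 - 2/133) = 1/(-277801/54 - 2/133) = 1/(-36947641/7182) = -7182/36947641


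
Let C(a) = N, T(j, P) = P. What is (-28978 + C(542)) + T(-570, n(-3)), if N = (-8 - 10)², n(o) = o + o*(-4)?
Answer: -28645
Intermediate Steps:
n(o) = -3*o (n(o) = o - 4*o = -3*o)
N = 324 (N = (-18)² = 324)
C(a) = 324
(-28978 + C(542)) + T(-570, n(-3)) = (-28978 + 324) - 3*(-3) = -28654 + 9 = -28645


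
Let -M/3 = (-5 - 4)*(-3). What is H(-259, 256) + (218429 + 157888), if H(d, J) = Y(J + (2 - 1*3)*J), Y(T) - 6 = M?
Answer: 376242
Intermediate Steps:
M = -81 (M = -3*(-5 - 4)*(-3) = -(-27)*(-3) = -3*27 = -81)
Y(T) = -75 (Y(T) = 6 - 81 = -75)
H(d, J) = -75
H(-259, 256) + (218429 + 157888) = -75 + (218429 + 157888) = -75 + 376317 = 376242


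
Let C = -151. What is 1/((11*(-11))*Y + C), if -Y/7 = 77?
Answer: 1/65068 ≈ 1.5369e-5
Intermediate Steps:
Y = -539 (Y = -7*77 = -539)
1/((11*(-11))*Y + C) = 1/((11*(-11))*(-539) - 151) = 1/(-121*(-539) - 151) = 1/(65219 - 151) = 1/65068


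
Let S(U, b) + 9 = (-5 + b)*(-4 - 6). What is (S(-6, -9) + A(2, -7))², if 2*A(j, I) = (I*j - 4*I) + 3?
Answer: 77841/4 ≈ 19460.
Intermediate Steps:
A(j, I) = 3/2 - 2*I + I*j/2 (A(j, I) = ((I*j - 4*I) + 3)/2 = ((-4*I + I*j) + 3)/2 = (3 - 4*I + I*j)/2 = 3/2 - 2*I + I*j/2)
S(U, b) = 41 - 10*b (S(U, b) = -9 + (-5 + b)*(-4 - 6) = -9 + (-5 + b)*(-10) = -9 + (50 - 10*b) = 41 - 10*b)
(S(-6, -9) + A(2, -7))² = ((41 - 10*(-9)) + (3/2 - 2*(-7) + (½)*(-7)*2))² = ((41 + 90) + (3/2 + 14 - 7))² = (131 + 17/2)² = (279/2)² = 77841/4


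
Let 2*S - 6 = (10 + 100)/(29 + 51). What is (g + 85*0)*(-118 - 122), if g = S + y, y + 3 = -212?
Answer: 50715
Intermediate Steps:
S = 59/16 (S = 3 + ((10 + 100)/(29 + 51))/2 = 3 + (110/80)/2 = 3 + (110*(1/80))/2 = 3 + (½)*(11/8) = 3 + 11/16 = 59/16 ≈ 3.6875)
y = -215 (y = -3 - 212 = -215)
g = -3381/16 (g = 59/16 - 215 = -3381/16 ≈ -211.31)
(g + 85*0)*(-118 - 122) = (-3381/16 + 85*0)*(-118 - 122) = (-3381/16 + 0)*(-240) = -3381/16*(-240) = 50715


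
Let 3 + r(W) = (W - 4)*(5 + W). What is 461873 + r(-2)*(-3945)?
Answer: 544718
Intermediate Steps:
r(W) = -3 + (-4 + W)*(5 + W) (r(W) = -3 + (W - 4)*(5 + W) = -3 + (-4 + W)*(5 + W))
461873 + r(-2)*(-3945) = 461873 + (-23 - 2 + (-2)**2)*(-3945) = 461873 + (-23 - 2 + 4)*(-3945) = 461873 - 21*(-3945) = 461873 + 82845 = 544718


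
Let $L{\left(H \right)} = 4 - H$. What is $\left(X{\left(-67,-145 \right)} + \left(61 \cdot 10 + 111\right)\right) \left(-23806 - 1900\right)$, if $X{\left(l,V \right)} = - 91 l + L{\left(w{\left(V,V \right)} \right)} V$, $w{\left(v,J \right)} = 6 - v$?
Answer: $-723186898$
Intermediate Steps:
$X{\left(l,V \right)} = - 91 l + V \left(-2 + V\right)$ ($X{\left(l,V \right)} = - 91 l + \left(4 - \left(6 - V\right)\right) V = - 91 l + \left(4 + \left(-6 + V\right)\right) V = - 91 l + \left(-2 + V\right) V = - 91 l + V \left(-2 + V\right)$)
$\left(X{\left(-67,-145 \right)} + \left(61 \cdot 10 + 111\right)\right) \left(-23806 - 1900\right) = \left(\left(\left(-91\right) \left(-67\right) - 145 \left(-2 - 145\right)\right) + \left(61 \cdot 10 + 111\right)\right) \left(-23806 - 1900\right) = \left(\left(6097 - -21315\right) + \left(610 + 111\right)\right) \left(-25706\right) = \left(\left(6097 + 21315\right) + 721\right) \left(-25706\right) = \left(27412 + 721\right) \left(-25706\right) = 28133 \left(-25706\right) = -723186898$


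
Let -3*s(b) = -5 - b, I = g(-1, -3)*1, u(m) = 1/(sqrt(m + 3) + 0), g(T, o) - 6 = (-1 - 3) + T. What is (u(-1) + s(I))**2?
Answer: (4 + sqrt(2))**2/4 ≈ 7.3284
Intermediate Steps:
g(T, o) = 2 + T (g(T, o) = 6 + ((-1 - 3) + T) = 6 + (-4 + T) = 2 + T)
u(m) = 1/sqrt(3 + m) (u(m) = 1/(sqrt(3 + m) + 0) = 1/(sqrt(3 + m)) = 1/sqrt(3 + m))
I = 1 (I = (2 - 1)*1 = 1*1 = 1)
s(b) = 5/3 + b/3 (s(b) = -(-5 - b)/3 = 5/3 + b/3)
(u(-1) + s(I))**2 = (1/sqrt(3 - 1) + (5/3 + (1/3)*1))**2 = (1/sqrt(2) + (5/3 + 1/3))**2 = (sqrt(2)/2 + 2)**2 = (2 + sqrt(2)/2)**2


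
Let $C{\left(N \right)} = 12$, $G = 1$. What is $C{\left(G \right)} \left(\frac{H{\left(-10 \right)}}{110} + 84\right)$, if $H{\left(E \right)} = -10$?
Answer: $\frac{11076}{11} \approx 1006.9$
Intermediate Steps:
$C{\left(G \right)} \left(\frac{H{\left(-10 \right)}}{110} + 84\right) = 12 \left(- \frac{10}{110} + 84\right) = 12 \left(\left(-10\right) \frac{1}{110} + 84\right) = 12 \left(- \frac{1}{11} + 84\right) = 12 \cdot \frac{923}{11} = \frac{11076}{11}$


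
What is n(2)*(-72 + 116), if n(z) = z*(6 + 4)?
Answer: 880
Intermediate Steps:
n(z) = 10*z (n(z) = z*10 = 10*z)
n(2)*(-72 + 116) = (10*2)*(-72 + 116) = 20*44 = 880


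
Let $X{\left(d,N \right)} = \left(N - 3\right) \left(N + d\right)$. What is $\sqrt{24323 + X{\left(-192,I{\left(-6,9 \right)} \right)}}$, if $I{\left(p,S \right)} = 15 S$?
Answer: $\sqrt{16799} \approx 129.61$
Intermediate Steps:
$X{\left(d,N \right)} = \left(-3 + N\right) \left(N + d\right)$
$\sqrt{24323 + X{\left(-192,I{\left(-6,9 \right)} \right)}} = \sqrt{24323 + \left(\left(15 \cdot 9\right)^{2} - 3 \cdot 15 \cdot 9 - -576 + 15 \cdot 9 \left(-192\right)\right)} = \sqrt{24323 + \left(135^{2} - 405 + 576 + 135 \left(-192\right)\right)} = \sqrt{24323 + \left(18225 - 405 + 576 - 25920\right)} = \sqrt{24323 - 7524} = \sqrt{16799}$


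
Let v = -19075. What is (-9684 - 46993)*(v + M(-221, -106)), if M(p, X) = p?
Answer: 1093639392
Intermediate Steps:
(-9684 - 46993)*(v + M(-221, -106)) = (-9684 - 46993)*(-19075 - 221) = -56677*(-19296) = 1093639392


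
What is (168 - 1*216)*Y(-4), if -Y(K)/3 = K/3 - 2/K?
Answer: -120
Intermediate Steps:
Y(K) = -K + 6/K (Y(K) = -3*(K/3 - 2/K) = -3*(-2/K + K/3) = -K + 6/K)
(168 - 1*216)*Y(-4) = (168 - 1*216)*(-1*(-4) + 6/(-4)) = (168 - 216)*(4 + 6*(-1/4)) = -48*(4 - 3/2) = -48*5/2 = -120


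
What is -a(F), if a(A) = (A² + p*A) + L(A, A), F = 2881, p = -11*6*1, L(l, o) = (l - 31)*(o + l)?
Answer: -24531715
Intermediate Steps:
L(l, o) = (-31 + l)*(l + o)
p = -66 (p = -66*1 = -66)
a(A) = -128*A + 3*A² (a(A) = (A² - 66*A) + (A² - 31*A - 31*A + A*A) = (A² - 66*A) + (A² - 31*A - 31*A + A²) = (A² - 66*A) + (-62*A + 2*A²) = -128*A + 3*A²)
-a(F) = -2881*(-128 + 3*2881) = -2881*(-128 + 8643) = -2881*8515 = -1*24531715 = -24531715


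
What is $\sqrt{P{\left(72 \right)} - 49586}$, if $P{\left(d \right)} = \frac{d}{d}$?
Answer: $i \sqrt{49585} \approx 222.68 i$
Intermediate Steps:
$P{\left(d \right)} = 1$
$\sqrt{P{\left(72 \right)} - 49586} = \sqrt{1 - 49586} = \sqrt{-49585} = i \sqrt{49585}$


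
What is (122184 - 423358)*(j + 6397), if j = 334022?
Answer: -102525351906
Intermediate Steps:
(122184 - 423358)*(j + 6397) = (122184 - 423358)*(334022 + 6397) = -301174*340419 = -102525351906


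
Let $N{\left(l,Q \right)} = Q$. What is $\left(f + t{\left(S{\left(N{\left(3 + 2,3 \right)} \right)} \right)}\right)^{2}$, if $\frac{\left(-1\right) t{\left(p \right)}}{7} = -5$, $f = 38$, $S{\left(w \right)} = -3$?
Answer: $5329$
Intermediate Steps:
$t{\left(p \right)} = 35$ ($t{\left(p \right)} = \left(-7\right) \left(-5\right) = 35$)
$\left(f + t{\left(S{\left(N{\left(3 + 2,3 \right)} \right)} \right)}\right)^{2} = \left(38 + 35\right)^{2} = 73^{2} = 5329$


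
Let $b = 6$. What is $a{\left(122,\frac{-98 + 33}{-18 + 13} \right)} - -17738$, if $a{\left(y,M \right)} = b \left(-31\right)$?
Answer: $17552$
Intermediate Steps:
$a{\left(y,M \right)} = -186$ ($a{\left(y,M \right)} = 6 \left(-31\right) = -186$)
$a{\left(122,\frac{-98 + 33}{-18 + 13} \right)} - -17738 = -186 - -17738 = -186 + 17738 = 17552$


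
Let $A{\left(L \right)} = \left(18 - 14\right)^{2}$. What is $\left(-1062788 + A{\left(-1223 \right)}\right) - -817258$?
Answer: $-245514$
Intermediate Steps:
$A{\left(L \right)} = 16$ ($A{\left(L \right)} = 4^{2} = 16$)
$\left(-1062788 + A{\left(-1223 \right)}\right) - -817258 = \left(-1062788 + 16\right) - -817258 = -1062772 + 817258 = -245514$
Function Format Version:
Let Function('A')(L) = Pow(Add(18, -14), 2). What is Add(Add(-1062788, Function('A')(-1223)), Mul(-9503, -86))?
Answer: -245514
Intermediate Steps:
Function('A')(L) = 16 (Function('A')(L) = Pow(4, 2) = 16)
Add(Add(-1062788, Function('A')(-1223)), Mul(-9503, -86)) = Add(Add(-1062788, 16), Mul(-9503, -86)) = Add(-1062772, 817258) = -245514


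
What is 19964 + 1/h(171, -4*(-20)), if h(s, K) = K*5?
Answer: 7985601/400 ≈ 19964.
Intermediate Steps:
h(s, K) = 5*K
19964 + 1/h(171, -4*(-20)) = 19964 + 1/(5*(-4*(-20))) = 19964 + 1/(5*80) = 19964 + 1/400 = 7985601/400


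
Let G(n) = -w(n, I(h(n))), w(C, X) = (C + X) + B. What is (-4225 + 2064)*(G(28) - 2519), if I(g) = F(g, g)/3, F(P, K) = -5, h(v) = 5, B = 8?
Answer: 16553260/3 ≈ 5.5178e+6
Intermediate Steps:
I(g) = -5/3
w(C, X) = 8 + C + X (w(C, X) = (C + X) + 8 = 8 + C + X)
G(n) = -19/3 - n (G(n) = -(8 + n - 5/3) = -(19/3 + n) = -19/3 - n)
(-4225 + 2064)*(G(28) - 2519) = (-4225 + 2064)*((-19/3 - 1*28) - 2519) = -2161*((-19/3 - 28) - 2519) = -2161*(-103/3 - 2519) = -2161*(-7660/3) = 16553260/3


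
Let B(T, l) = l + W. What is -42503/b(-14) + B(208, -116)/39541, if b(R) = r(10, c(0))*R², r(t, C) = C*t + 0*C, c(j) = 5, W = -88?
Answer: -1682610323/387501800 ≈ -4.3422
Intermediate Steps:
r(t, C) = C*t (r(t, C) = C*t + 0 = C*t)
b(R) = 50*R² (b(R) = (5*10)*R² = 50*R²)
B(T, l) = -88 + l (B(T, l) = l - 88 = -88 + l)
-42503/b(-14) + B(208, -116)/39541 = -42503/(50*(-14)²) + (-88 - 116)/39541 = -42503/(50*196) - 204*1/39541 = -42503/9800 - 204/39541 = -1682610323/387501800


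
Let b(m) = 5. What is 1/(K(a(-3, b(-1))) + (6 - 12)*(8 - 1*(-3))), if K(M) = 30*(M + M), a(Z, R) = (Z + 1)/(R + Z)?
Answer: -1/126 ≈ -0.0079365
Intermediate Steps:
a(Z, R) = (1 + Z)/(R + Z)
K(M) = 60*M (K(M) = 30*(2*M) = 60*M)
1/(K(a(-3, b(-1))) + (6 - 12)*(8 - 1*(-3))) = 1/(60*((1 - 3)/(5 - 3)) + (6 - 12)*(8 - 1*(-3))) = 1/(60*(-2/2) - 6*(8 + 3)) = 1/(60*((1/2)*(-2)) - 6*11) = 1/(60*(-1) - 66) = 1/(-60 - 66) = 1/(-126) = -1/126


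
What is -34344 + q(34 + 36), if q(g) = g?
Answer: -34274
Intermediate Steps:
-34344 + q(34 + 36) = -34344 + (34 + 36) = -34344 + 70 = -34274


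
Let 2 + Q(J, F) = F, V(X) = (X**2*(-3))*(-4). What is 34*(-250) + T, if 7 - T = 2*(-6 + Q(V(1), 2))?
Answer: -8481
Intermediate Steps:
V(X) = 12*X**2 (V(X) = -3*X**2*(-4) = 12*X**2)
Q(J, F) = -2 + F
T = 19 (T = 7 - 2*(-6 + (-2 + 2)) = 7 - 2*(-6 + 0) = 7 - 2*(-6) = 7 - 1*(-12) = 7 + 12 = 19)
34*(-250) + T = 34*(-250) + 19 = -8500 + 19 = -8481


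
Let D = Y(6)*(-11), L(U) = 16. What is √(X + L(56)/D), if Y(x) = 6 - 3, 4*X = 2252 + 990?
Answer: √3528426/66 ≈ 28.461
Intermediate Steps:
X = 1621/2 (X = (2252 + 990)/4 = (¼)*3242 = 1621/2 ≈ 810.50)
Y(x) = 3
D = -33 (D = 3*(-11) = -33)
√(X + L(56)/D) = √(1621/2 + 16/(-33)) = √(1621/2 + 16*(-1/33)) = √(1621/2 - 16/33) = √(53461/66) = √3528426/66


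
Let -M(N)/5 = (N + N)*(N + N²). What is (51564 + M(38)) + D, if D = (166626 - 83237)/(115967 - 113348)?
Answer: -1339786535/2619 ≈ -5.1156e+5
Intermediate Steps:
M(N) = -10*N*(N + N²) (M(N) = -5*(N + N)*(N + N²) = -5*2*N*(N + N²) = -10*N*(N + N²))
D = 83389/2619 ≈ 31.840
(51564 + M(38)) + D = (51564 + 10*38²*(-1 - 1*38)) + 83389/2619 = (51564 + 10*1444*(-1 - 38)) + 83389/2619 = (51564 + 10*1444*(-39)) + 83389/2619 = (51564 - 563160) + 83389/2619 = -511596 + 83389/2619 = -1339786535/2619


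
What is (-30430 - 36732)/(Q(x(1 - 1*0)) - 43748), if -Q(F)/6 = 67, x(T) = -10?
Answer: 33581/22075 ≈ 1.5212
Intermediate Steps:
Q(F) = -402 (Q(F) = -6*67 = -402)
(-30430 - 36732)/(Q(x(1 - 1*0)) - 43748) = (-30430 - 36732)/(-402 - 43748) = -67162/(-44150) = -67162*(-1/44150) = 33581/22075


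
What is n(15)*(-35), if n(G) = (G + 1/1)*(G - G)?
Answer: 0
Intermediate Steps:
n(G) = 0 (n(G) = (G + 1)*0 = (1 + G)*0 = 0)
n(15)*(-35) = 0*(-35) = 0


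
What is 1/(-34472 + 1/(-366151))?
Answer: -366151/12621957273 ≈ -2.9009e-5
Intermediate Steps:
1/(-34472 + 1/(-366151)) = 1/(-34472 - 1/366151) = 1/(-12621957273/366151) = -366151/12621957273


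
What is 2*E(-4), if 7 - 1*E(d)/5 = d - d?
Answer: 70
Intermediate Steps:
E(d) = 35 (E(d) = 35 - 5*(d - d) = 35 - 5*0 = 35 + 0 = 35)
2*E(-4) = 2*35 = 70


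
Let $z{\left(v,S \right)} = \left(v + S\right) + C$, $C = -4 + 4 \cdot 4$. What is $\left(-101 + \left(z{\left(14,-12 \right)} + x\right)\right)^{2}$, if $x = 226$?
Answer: $19321$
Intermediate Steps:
$C = 12$ ($C = -4 + 16 = 12$)
$z{\left(v,S \right)} = 12 + S + v$ ($z{\left(v,S \right)} = \left(v + S\right) + 12 = \left(S + v\right) + 12 = 12 + S + v$)
$\left(-101 + \left(z{\left(14,-12 \right)} + x\right)\right)^{2} = \left(-101 + \left(\left(12 - 12 + 14\right) + 226\right)\right)^{2} = \left(-101 + \left(14 + 226\right)\right)^{2} = \left(-101 + 240\right)^{2} = 139^{2} = 19321$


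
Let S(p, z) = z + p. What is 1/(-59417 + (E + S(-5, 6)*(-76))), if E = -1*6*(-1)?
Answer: -1/59487 ≈ -1.6810e-5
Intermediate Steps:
E = 6 (E = -6*(-1) = 6)
S(p, z) = p + z
1/(-59417 + (E + S(-5, 6)*(-76))) = 1/(-59417 + (6 + (-5 + 6)*(-76))) = 1/(-59417 + (6 + 1*(-76))) = 1/(-59417 + (6 - 76)) = 1/(-59417 - 70) = 1/(-59487) = -1/59487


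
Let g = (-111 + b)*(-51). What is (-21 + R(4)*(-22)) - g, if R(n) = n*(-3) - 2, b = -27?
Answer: -6751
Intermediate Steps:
R(n) = -2 - 3*n (R(n) = -3*n - 2 = -2 - 3*n)
g = 7038 (g = (-111 - 27)*(-51) = -138*(-51) = 7038)
(-21 + R(4)*(-22)) - g = (-21 + (-2 - 3*4)*(-22)) - 1*7038 = (-21 + (-2 - 12)*(-22)) - 7038 = (-21 - 14*(-22)) - 7038 = (-21 + 308) - 7038 = 287 - 7038 = -6751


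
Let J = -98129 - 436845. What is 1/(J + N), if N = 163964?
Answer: -1/371010 ≈ -2.6953e-6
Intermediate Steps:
J = -534974
1/(J + N) = 1/(-534974 + 163964) = 1/(-371010) = -1/371010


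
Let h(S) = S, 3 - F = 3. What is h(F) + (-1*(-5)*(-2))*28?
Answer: -280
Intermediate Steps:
F = 0 (F = 3 - 1*3 = 3 - 3 = 0)
h(F) + (-1*(-5)*(-2))*28 = 0 + (-1*(-5)*(-2))*28 = 0 + (5*(-2))*28 = 0 - 10*28 = 0 - 280 = -280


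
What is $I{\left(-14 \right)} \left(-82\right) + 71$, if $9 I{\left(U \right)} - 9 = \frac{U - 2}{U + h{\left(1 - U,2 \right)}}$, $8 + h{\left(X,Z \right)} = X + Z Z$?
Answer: $- \frac{1609}{27} \approx -59.593$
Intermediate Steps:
$h{\left(X,Z \right)} = -8 + X + Z^{2}$ ($h{\left(X,Z \right)} = -8 + \left(X + Z Z\right) = -8 + \left(X + Z^{2}\right) = -8 + X + Z^{2}$)
$I{\left(U \right)} = \frac{29}{27} - \frac{U}{27}$ ($I{\left(U \right)} = 1 + \frac{\left(U - 2\right) \frac{1}{U - \left(7 - 4 + U\right)}}{9} = 1 + \frac{\left(-2 + U\right) \frac{1}{U - \left(3 + U\right)}}{9} = 1 + \frac{\left(-2 + U\right) \frac{1}{-3}}{9} = 1 + \frac{\left(-2 + U\right) \left(- \frac{1}{3}\right)}{9} = 1 + \frac{\frac{2}{3} - \frac{U}{3}}{9} = 1 - \left(- \frac{2}{27} + \frac{U}{27}\right) = \frac{29}{27} - \frac{U}{27}$)
$I{\left(-14 \right)} \left(-82\right) + 71 = \left(\frac{29}{27} - - \frac{14}{27}\right) \left(-82\right) + 71 = \left(\frac{29}{27} + \frac{14}{27}\right) \left(-82\right) + 71 = \frac{43}{27} \left(-82\right) + 71 = - \frac{3526}{27} + 71 = - \frac{1609}{27}$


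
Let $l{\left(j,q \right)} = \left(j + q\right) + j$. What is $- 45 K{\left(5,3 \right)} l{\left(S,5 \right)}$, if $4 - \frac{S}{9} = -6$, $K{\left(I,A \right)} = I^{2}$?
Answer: $-208125$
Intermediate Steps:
$S = 90$ ($S = 36 - -54 = 36 + 54 = 90$)
$l{\left(j,q \right)} = q + 2 j$
$- 45 K{\left(5,3 \right)} l{\left(S,5 \right)} = - 45 \cdot 5^{2} \left(5 + 2 \cdot 90\right) = \left(-45\right) 25 \left(5 + 180\right) = \left(-1125\right) 185 = -208125$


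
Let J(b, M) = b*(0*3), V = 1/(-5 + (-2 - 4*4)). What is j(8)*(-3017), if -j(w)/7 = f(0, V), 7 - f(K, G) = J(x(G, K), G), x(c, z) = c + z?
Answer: 147833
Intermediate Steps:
V = -1/23 (V = 1/(-5 + (-2 - 16)) = 1/(-5 - 18) = 1/(-23) = -1/23 ≈ -0.043478)
J(b, M) = 0 (J(b, M) = b*0 = 0)
f(K, G) = 7 (f(K, G) = 7 - 1*0 = 7 + 0 = 7)
j(w) = -49 (j(w) = -7*7 = -49)
j(8)*(-3017) = -49*(-3017) = 147833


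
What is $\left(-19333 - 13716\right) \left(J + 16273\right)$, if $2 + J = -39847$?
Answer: $779163224$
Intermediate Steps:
$J = -39849$ ($J = -2 - 39847 = -39849$)
$\left(-19333 - 13716\right) \left(J + 16273\right) = \left(-19333 - 13716\right) \left(-39849 + 16273\right) = \left(-33049\right) \left(-23576\right) = 779163224$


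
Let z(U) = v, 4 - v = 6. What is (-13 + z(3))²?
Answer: 225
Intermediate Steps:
v = -2 (v = 4 - 1*6 = 4 - 6 = -2)
z(U) = -2
(-13 + z(3))² = (-13 - 2)² = (-15)² = 225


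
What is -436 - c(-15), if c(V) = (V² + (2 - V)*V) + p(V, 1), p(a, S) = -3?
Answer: -403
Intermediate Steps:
c(V) = -3 + V² + V*(2 - V) (c(V) = (V² + (2 - V)*V) - 3 = (V² + V*(2 - V)) - 3 = -3 + V² + V*(2 - V))
-436 - c(-15) = -436 - (-3 + 2*(-15)) = -436 - (-3 - 30) = -436 - 1*(-33) = -436 + 33 = -403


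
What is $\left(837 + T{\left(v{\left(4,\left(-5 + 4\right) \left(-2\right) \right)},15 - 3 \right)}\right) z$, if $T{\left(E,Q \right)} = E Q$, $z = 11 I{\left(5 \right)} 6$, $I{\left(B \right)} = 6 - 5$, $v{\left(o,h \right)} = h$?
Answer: $56826$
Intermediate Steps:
$I{\left(B \right)} = 1$ ($I{\left(B \right)} = 6 - 5 = 1$)
$z = 66$ ($z = 11 \cdot 1 \cdot 6 = 11 \cdot 6 = 66$)
$\left(837 + T{\left(v{\left(4,\left(-5 + 4\right) \left(-2\right) \right)},15 - 3 \right)}\right) z = \left(837 + \left(-5 + 4\right) \left(-2\right) \left(15 - 3\right)\right) 66 = \left(837 + \left(-1\right) \left(-2\right) 12\right) 66 = \left(837 + 2 \cdot 12\right) 66 = \left(837 + 24\right) 66 = 861 \cdot 66 = 56826$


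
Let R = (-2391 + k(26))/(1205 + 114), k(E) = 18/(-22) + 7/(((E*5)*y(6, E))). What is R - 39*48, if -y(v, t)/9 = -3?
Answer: -95426924503/50926590 ≈ -1873.8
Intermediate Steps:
y(v, t) = 27 (y(v, t) = -9*(-3) = 27)
k(E) = -9/11 + 7/(135*E) (k(E) = 18/(-22) + 7/(((E*5)*27)) = 18*(-1/22) + 7/(((5*E)*27)) = -9/11 + 7/((135*E)) = -9/11 + 7*(1/(135*E)) = -9/11 + 7/(135*E))
R = -92348023/50926590 (R = (-2391 + (1/1485)*(77 - 1215*26)/26)/(1205 + 114) = (-2391 + (1/1485)*(1/26)*(77 - 31590))/1319 = (-2391 + (1/1485)*(1/26)*(-31513))*(1/1319) = (-2391 - 31513/38610)*(1/1319) = -92348023/38610*1/1319 = -92348023/50926590 ≈ -1.8134)
R - 39*48 = -92348023/50926590 - 39*48 = -92348023/50926590 - 1872 = -95426924503/50926590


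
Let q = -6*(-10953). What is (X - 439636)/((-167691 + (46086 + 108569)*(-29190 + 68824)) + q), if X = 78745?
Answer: -360891/6129494297 ≈ -5.8878e-5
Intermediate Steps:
q = 65718
(X - 439636)/((-167691 + (46086 + 108569)*(-29190 + 68824)) + q) = (78745 - 439636)/((-167691 + (46086 + 108569)*(-29190 + 68824)) + 65718) = -360891/((-167691 + 154655*39634) + 65718) = -360891/((-167691 + 6129596270) + 65718) = -360891/(6129428579 + 65718) = -360891/6129494297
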